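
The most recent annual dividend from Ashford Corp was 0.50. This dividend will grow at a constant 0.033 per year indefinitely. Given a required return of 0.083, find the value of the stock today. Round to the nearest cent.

D₁ = D₀ × (1 + g) = 0.50 × 1.033 = 0.5165
Growing perpetuity: P = D₁ / (r − g) = 0.5165 / (0.083 − 0.033) = 10.33

10.33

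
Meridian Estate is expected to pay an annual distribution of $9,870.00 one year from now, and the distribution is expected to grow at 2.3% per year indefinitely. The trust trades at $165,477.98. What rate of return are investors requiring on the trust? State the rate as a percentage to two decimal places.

8.26%

P = D₁/(r − g) ⇒ r = D₁/P + g = $9,870.0000/$165,477.98 + 0.023 = 0.059645 + 0.023 = 0.082645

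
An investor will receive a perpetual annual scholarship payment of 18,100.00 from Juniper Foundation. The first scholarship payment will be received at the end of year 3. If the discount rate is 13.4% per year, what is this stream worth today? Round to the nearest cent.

105038.30

Value at end of year 2: C / r = 18,100.00 / 0.134 = 135,074.6269
Discount to today: PV = 135,074.6269 / (1 + 0.134)^2 = 135,074.6269 / 1.285956 = 105,038.30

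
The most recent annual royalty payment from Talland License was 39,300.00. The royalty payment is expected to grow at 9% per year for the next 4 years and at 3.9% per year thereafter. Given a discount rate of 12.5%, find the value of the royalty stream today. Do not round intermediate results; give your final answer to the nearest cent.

D_1 = 42837.00000
D_2 = 46692.33000
D_3 = 50894.63970
D_4 = 55475.15727
Terminal value at year 4: TV = D_4×(1+g_2)/(r−g_2) = 57638.68841/0.086 = 670217.30705
P_0 = D_1/(1+r)^1 + D_2/(1+r)^2 + D_3/(1+r)^3 + D_4/(1+r)^4 + TV/(1+r)^4
    = 38077.33333 + 36892.70519 + 35744.93213 + 34632.86758 + 418413.36529 = 563761.20353

563761.20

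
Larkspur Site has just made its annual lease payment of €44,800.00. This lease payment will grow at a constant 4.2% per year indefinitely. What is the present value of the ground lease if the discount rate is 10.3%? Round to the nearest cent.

D₁ = D₀ × (1 + g) = €44,800.00 × 1.042 = €46,681.6000
Growing perpetuity: P = D₁ / (r − g) = €46,681.6000 / (0.103 − 0.042) = €765,272.13

€765272.13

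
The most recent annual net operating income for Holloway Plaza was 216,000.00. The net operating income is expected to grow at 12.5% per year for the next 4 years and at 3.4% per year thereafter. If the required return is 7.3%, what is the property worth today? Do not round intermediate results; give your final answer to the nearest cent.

7894111.21

D_1 = 243000.00000
D_2 = 273375.00000
D_3 = 307546.87500
D_4 = 345990.23438
Terminal value at year 4: TV = D_4×(1+g_2)/(r−g_2) = 357753.90234/0.039 = 9173176.98317
P_0 = D_1/(1+r)^1 + D_2/(1+r)^2 + D_3/(1+r)^3 + D_4/(1+r)^4 + TV/(1+r)^4
    = 226467.84716 + 237442.98980 + 248950.01260 + 261014.69168 + 6920235.67183 = 7894111.21307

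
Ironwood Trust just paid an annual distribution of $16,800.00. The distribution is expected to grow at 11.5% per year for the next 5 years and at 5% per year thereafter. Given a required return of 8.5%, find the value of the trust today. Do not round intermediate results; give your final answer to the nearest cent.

$668868.57

D_1 = 18732.00000
D_2 = 20886.18000
D_3 = 23288.09070
D_4 = 25966.22113
D_5 = 28952.33656
Terminal value at year 5: TV = D_5×(1+g_2)/(r−g_2) = 30399.95339/0.035 = 868570.09682
P_0 = D_1/(1+r)^1 + D_2/(1+r)^2 + D_3/(1+r)^3 + D_4/(1+r)^4 + D_5/(1+r)^5 + TV/(1+r)^5
    = 17264.51613 + 17741.87602 + 18232.43481 + 18736.55743 + 19254.61892 + 577638.56769 = 668868.57100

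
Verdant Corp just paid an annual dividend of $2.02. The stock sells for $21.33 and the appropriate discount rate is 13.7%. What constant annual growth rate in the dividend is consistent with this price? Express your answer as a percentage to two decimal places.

3.86%

P = D₀(1+g)/(r−g) ⇒ P(r−g) = D₀(1+g) ⇒ g(P+D₀) = P·r − D₀
g = (P·r − D₀)/(P + D₀) = ($21.33×0.137 − $2.02) / ($21.33 + $2.02) = 0.038639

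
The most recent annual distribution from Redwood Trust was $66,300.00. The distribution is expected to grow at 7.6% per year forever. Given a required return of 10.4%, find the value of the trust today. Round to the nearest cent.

$2547814.29

D₁ = D₀ × (1 + g) = $66,300.00 × 1.076 = $71,338.8000
Growing perpetuity: P = D₁ / (r − g) = $71,338.8000 / (0.104 − 0.076) = $2,547,814.29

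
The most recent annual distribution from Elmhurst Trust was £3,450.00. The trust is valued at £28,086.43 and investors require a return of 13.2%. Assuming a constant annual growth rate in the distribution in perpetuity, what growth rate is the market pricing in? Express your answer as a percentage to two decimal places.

P = D₀(1+g)/(r−g) ⇒ P(r−g) = D₀(1+g) ⇒ g(P+D₀) = P·r − D₀
g = (P·r − D₀)/(P + D₀) = (£28,086.43×0.132 − £3,450.00) / (£28,086.43 + £3,450.00) = 0.008162

0.82%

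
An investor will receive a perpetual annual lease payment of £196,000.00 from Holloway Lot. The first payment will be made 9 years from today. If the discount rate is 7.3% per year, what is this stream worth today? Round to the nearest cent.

£1528042.51

Value at end of year 8: C / r = £196,000.00 / 0.073 = £2,684,931.5068
Discount to today: PV = £2,684,931.5068 / (1 + 0.073)^8 = £2,684,931.5068 / 1.757105 = £1,528,042.51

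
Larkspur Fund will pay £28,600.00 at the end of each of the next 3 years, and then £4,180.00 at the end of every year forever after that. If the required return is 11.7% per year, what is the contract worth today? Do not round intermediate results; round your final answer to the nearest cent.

PV of 3-year annuity: £28,600.00 × [1 − (1+0.117)^−3] / 0.117 = 69048.05382
Perpetuity value at year 3: £4,180.00 / 0.117 = 35726.49573
PV of perpetuity: 35726.49573 / (1+0.117)^3 = 25634.85709
Total PV = 69048.05382 + 25634.85709 = 94682.91091

£94682.91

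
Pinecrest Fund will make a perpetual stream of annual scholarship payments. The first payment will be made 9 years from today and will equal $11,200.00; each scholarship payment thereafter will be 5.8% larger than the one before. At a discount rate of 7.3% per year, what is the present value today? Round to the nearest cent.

$424941.34

Value at end of year 8: C₁ / (r − g) = $11,200.00 / (0.073 − 0.058) = $746,666.6667
Discount to today: PV = $746,666.6667 / (1 + 0.073)^8 = $746,666.6667 / 1.757105 = $424,941.34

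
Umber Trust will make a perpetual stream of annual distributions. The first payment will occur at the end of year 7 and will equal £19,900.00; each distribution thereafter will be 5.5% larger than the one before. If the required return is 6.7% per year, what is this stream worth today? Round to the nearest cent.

Value at end of year 6: C₁ / (r − g) = £19,900.00 / (0.067 − 0.055) = £1,658,333.3333
Discount to today: PV = £1,658,333.3333 / (1 + 0.067)^6 = £1,658,333.3333 / 1.475661 = £1,123,790.39

£1123790.39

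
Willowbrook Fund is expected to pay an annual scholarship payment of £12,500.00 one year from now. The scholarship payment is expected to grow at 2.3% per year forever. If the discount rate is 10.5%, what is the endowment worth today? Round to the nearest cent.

Growing perpetuity: P = D₁ / (r − g) = £12,500.0000 / (0.105 − 0.023) = £152,439.02

£152439.02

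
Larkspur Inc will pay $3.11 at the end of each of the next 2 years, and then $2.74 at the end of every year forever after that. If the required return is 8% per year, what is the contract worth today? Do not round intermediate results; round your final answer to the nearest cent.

$34.91

PV of 2-year annuity: $3.11 × [1 − (1+0.08)^−2] / 0.08 = 5.54595
Perpetuity value at year 2: $2.74 / 0.08 = 34.25000
PV of perpetuity: 34.25000 / (1+0.08)^2 = 29.36385
Total PV = 5.54595 + 29.36385 = 34.90981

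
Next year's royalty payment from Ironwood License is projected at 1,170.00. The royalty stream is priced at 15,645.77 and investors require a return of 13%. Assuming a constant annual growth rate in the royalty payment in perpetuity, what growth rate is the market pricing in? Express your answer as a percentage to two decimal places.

5.52%

P = D₁/(r−g) ⇒ g = r − D₁/P = 0.13 − 1,170.00/15,645.77 = 0.055219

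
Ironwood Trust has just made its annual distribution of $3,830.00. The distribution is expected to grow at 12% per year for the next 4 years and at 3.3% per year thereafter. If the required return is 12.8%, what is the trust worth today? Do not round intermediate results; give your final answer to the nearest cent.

D_1 = 4289.60000
D_2 = 4804.35200
D_3 = 5380.87424
D_4 = 6026.57915
Terminal value at year 4: TV = D_4×(1+g_2)/(r−g_2) = 6225.45626/0.095 = 65531.11853
P_0 = D_1/(1+r)^1 + D_2/(1+r)^2 + D_3/(1+r)^3 + D_4/(1+r)^4 + TV/(1+r)^4
    = 3802.83688 + 3775.86641 + 3749.08721 + 3722.49794 + 40477.26707 = 55527.55551

$55527.56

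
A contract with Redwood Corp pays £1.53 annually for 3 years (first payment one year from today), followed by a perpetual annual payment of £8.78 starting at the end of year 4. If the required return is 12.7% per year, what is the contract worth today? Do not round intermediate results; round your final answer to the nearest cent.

PV of 3-year annuity: £1.53 × [1 − (1+0.127)^−3] / 0.127 = 3.63105
Perpetuity value at year 3: £8.78 / 0.127 = 69.13386
PV of perpetuity: 69.13386 / (1+0.127)^3 = 48.29688
Total PV = 3.63105 + 48.29688 = 51.92792

£51.93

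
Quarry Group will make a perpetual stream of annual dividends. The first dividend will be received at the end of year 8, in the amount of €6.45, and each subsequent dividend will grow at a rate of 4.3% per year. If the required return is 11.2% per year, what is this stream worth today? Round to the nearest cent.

€44.46

Value at end of year 7: C₁ / (r − g) = €6.45 / (0.112 − 0.043) = €93.4783
Discount to today: PV = €93.4783 / (1 + 0.112)^7 = €93.4783 / 2.102488 = €44.46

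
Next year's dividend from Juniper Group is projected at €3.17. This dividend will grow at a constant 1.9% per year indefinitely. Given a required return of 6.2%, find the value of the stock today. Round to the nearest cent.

€73.72

Growing perpetuity: P = D₁ / (r − g) = €3.1700 / (0.062 − 0.019) = €73.72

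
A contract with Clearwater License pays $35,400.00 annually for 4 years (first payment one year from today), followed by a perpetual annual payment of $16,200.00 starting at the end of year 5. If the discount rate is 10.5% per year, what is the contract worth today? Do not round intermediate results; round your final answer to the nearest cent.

$214494.19

PV of 4-year annuity: $35,400.00 × [1 − (1+0.105)^−4] / 0.105 = 111009.38513
Perpetuity value at year 4: $16,200.00 / 0.105 = 154285.71429
PV of perpetuity: 154285.71429 / (1+0.105)^4 = 103484.80923
Total PV = 111009.38513 + 103484.80923 = 214494.19435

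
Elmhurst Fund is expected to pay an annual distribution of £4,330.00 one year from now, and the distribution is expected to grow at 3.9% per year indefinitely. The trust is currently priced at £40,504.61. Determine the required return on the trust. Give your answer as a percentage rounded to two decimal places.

14.59%

P = D₁/(r − g) ⇒ r = D₁/P + g = £4,330.0000/£40,504.61 + 0.039 = 0.106901 + 0.039 = 0.145901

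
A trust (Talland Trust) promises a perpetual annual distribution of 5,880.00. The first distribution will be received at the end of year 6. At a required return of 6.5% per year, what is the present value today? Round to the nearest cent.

66026.14

Value at end of year 5: C / r = 5,880.00 / 0.065 = 90,461.5385
Discount to today: PV = 90,461.5385 / (1 + 0.065)^5 = 90,461.5385 / 1.370087 = 66,026.14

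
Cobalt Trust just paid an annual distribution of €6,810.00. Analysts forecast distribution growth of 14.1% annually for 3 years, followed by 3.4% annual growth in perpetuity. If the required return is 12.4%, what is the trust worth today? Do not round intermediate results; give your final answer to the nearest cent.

€102897.55

D_1 = 7770.21000
D_2 = 8865.80961
D_3 = 10115.88877
Terminal value at year 3: TV = D_3×(1+g_2)/(r−g_2) = 10459.82898/0.09 = 116220.32203
P_0 = D_1/(1+r)^1 + D_2/(1+r)^2 + D_3/(1+r)^3 + TV/(1+r)^3
    = 6912.99822 + 7017.55424 + 7123.69163 + 81843.30161 = 102897.54571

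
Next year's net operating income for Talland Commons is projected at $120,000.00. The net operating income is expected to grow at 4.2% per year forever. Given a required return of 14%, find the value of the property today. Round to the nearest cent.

$1224489.80

Growing perpetuity: P = D₁ / (r − g) = $120,000.0000 / (0.14 − 0.042) = $1,224,489.80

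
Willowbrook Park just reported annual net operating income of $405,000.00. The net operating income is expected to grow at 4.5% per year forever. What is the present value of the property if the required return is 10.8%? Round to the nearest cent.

$6717857.14

D₁ = D₀ × (1 + g) = $405,000.00 × 1.045 = $423,225.0000
Growing perpetuity: P = D₁ / (r − g) = $423,225.0000 / (0.108 − 0.045) = $6,717,857.14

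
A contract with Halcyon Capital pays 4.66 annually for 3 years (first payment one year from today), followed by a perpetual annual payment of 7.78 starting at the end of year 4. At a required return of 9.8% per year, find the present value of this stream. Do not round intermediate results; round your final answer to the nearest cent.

71.60

PV of 3-year annuity: 4.66 × [1 − (1+0.098)^−3] / 0.098 = 11.62966
Perpetuity value at year 3: 7.78 / 0.098 = 79.38776
PV of perpetuity: 79.38776 / (1+0.098)^3 = 59.97172
Total PV = 11.62966 + 59.97172 = 71.60138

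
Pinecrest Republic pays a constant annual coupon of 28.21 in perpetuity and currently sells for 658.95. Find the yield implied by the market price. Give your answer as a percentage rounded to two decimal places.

P = C/r ⇒ r = C/P = 28.21/658.95 = 0.042811

4.28%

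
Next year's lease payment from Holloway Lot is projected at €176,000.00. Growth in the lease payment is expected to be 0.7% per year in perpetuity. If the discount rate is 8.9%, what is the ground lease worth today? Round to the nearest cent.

€2146341.46

Growing perpetuity: P = D₁ / (r − g) = €176,000.0000 / (0.089 − 0.007) = €2,146,341.46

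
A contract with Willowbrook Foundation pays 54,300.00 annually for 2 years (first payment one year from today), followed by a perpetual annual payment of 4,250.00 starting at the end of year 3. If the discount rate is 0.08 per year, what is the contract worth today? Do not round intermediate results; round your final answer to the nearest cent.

142377.40

PV of 2-year annuity: 54,300.00 × [1 − (1+0.08)^−2] / 0.08 = 96831.27572
Perpetuity value at year 2: 4,250.00 / 0.08 = 53125.00000
PV of perpetuity: 53125.00000 / (1+0.08)^2 = 45546.12483
Total PV = 96831.27572 + 45546.12483 = 142377.40055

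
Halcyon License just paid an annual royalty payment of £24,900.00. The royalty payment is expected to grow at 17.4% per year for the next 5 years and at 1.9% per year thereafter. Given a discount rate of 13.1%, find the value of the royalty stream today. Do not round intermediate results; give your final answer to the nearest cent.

£412453.73

D_1 = 29232.60000
D_2 = 34319.07240
D_3 = 40290.59100
D_4 = 47301.15383
D_5 = 55531.55460
Terminal value at year 5: TV = D_5×(1+g_2)/(r−g_2) = 56586.65414/0.112 = 505237.98335
P_0 = D_1/(1+r)^1 + D_2/(1+r)^2 + D_3/(1+r)^3 + D_4/(1+r)^4 + D_5/(1+r)^5 + TV/(1+r)^5
    = 25846.68435 + 26829.36112 + 27849.39872 + 28908.21760 + 30007.29218 + 273012.77440 = 412453.72837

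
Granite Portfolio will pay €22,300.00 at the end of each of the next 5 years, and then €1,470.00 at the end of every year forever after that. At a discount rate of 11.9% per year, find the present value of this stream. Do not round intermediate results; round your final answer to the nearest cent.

PV of 5-year annuity: €22,300.00 × [1 − (1+0.119)^−5] / 0.119 = 80586.05144
Perpetuity value at year 5: €1,470.00 / 0.119 = 12352.94118
PV of perpetuity: 12352.94118 / (1+0.119)^5 = 7040.76649
Total PV = 80586.05144 + 7040.76649 = 87626.81792

€87626.82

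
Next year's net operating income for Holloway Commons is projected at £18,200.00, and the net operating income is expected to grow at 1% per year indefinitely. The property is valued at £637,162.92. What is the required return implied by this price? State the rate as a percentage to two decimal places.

P = D₁/(r − g) ⇒ r = D₁/P + g = £18,200.0000/£637,162.92 + 0.01 = 0.028564 + 0.01 = 0.038564

3.86%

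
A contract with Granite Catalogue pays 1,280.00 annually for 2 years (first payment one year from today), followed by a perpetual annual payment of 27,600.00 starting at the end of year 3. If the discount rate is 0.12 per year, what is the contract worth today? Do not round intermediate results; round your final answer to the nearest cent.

PV of 2-year annuity: 1,280.00 × [1 − (1+0.12)^−2] / 0.12 = 2163.26531
Perpetuity value at year 2: 27,600.00 / 0.12 = 230000.00000
PV of perpetuity: 230000.00000 / (1+0.12)^2 = 183354.59184
Total PV = 2163.26531 + 183354.59184 = 185517.85714

185517.86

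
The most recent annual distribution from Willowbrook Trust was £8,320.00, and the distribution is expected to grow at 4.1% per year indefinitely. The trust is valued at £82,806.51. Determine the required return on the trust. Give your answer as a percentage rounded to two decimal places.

14.56%

D₁ = £8,320.00 × 1.041 = £8,661.1200
P = D₁/(r − g) ⇒ r = D₁/P + g = £8,661.1200/£82,806.51 + 0.041 = 0.104595 + 0.041 = 0.145595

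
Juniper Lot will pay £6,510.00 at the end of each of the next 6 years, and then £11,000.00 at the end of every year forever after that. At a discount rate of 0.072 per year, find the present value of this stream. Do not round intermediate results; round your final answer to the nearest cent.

PV of 6-year annuity: £6,510.00 × [1 − (1+0.072)^−6] / 0.072 = 30839.50898
Perpetuity value at year 6: £11,000.00 / 0.072 = 152777.77778
PV of perpetuity: 152777.77778 / (1+0.072)^6 = 100668.00838
Total PV = 30839.50898 + 100668.00838 = 131507.51736

£131507.52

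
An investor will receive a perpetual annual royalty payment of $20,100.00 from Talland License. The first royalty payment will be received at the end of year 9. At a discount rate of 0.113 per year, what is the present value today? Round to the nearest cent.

Value at end of year 8: C / r = $20,100.00 / 0.113 = $177,876.1062
Discount to today: PV = $177,876.1062 / (1 + 0.113)^8 = $177,876.1062 / 2.354840 = $75,536.40

$75536.40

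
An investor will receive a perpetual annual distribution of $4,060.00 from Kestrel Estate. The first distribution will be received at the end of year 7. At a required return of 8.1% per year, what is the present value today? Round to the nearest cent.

$31411.37

Value at end of year 6: C / r = $4,060.00 / 0.081 = $50,123.4568
Discount to today: PV = $50,123.4568 / (1 + 0.081)^6 = $50,123.4568 / 1.595711 = $31,411.37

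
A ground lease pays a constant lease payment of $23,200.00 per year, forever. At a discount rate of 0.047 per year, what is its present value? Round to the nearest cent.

$493617.02

Level perpetuity: PV = C / r = $23,200.00 / 0.047 = $493,617.02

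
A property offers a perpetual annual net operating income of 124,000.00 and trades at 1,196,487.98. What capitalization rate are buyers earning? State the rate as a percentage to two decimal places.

P = C/r ⇒ r = C/P = 124,000.00/1,196,487.98 = 0.103637

10.36%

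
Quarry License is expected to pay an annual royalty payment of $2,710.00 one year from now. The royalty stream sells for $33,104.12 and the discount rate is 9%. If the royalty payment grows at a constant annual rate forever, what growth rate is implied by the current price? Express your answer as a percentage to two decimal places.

P = D₁/(r−g) ⇒ g = r − D₁/P = 0.09 − $2,710.00/$33,104.12 = 0.008137

0.81%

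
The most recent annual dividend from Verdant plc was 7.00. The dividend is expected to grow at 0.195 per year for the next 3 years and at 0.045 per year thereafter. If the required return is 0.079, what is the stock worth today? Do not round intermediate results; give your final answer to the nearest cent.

D_1 = 8.36500
D_2 = 9.99617
D_3 = 11.94543
Terminal value at year 3: TV = D_3×(1+g_2)/(r−g_2) = 12.48297/0.034 = 367.14628
P_0 = D_1/(1+r)^1 + D_2/(1+r)^2 + D_3/(1+r)^3 + TV/(1+r)^3
    = 7.75255 + 8.58600 + 9.50906 + 292.26364 = 318.11125

318.11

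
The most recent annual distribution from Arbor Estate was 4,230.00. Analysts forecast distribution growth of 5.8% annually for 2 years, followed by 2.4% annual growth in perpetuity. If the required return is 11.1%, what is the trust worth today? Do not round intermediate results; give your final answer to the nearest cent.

D_1 = 4475.34000
D_2 = 4734.90972
Terminal value at year 2: TV = D_2×(1+g_2)/(r−g_2) = 4848.54755/0.087 = 55730.43165
P_0 = D_1/(1+r)^1 + D_2/(1+r)^2 + TV/(1+r)^2
    = 4028.20882 + 3836.04404 + 45150.67932 = 53014.93218

53014.93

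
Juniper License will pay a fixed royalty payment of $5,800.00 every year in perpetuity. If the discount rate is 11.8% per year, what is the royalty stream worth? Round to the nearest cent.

Level perpetuity: PV = C / r = $5,800.00 / 0.118 = $49,152.54

$49152.54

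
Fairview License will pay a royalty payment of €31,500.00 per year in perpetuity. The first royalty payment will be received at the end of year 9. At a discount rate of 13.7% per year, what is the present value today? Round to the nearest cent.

€82320.17

Value at end of year 8: C / r = €31,500.00 / 0.137 = €229,927.0073
Discount to today: PV = €229,927.0073 / (1 + 0.137)^8 = €229,927.0073 / 2.793082 = €82,320.17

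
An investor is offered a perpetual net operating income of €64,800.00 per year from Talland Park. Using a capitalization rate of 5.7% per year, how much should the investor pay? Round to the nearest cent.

€1136842.11

Level perpetuity: PV = C / r = €64,800.00 / 0.057 = €1,136,842.11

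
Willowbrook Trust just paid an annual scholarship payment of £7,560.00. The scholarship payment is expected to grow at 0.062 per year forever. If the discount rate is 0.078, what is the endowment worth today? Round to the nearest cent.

£501795.00

D₁ = D₀ × (1 + g) = £7,560.00 × 1.062 = £8,028.7200
Growing perpetuity: P = D₁ / (r − g) = £8,028.7200 / (0.078 − 0.062) = £501,795.00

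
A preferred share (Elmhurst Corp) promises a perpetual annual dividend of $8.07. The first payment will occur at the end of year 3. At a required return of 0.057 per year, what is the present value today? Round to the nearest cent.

$126.72

Value at end of year 2: C / r = $8.07 / 0.057 = $141.5789
Discount to today: PV = $141.5789 / (1 + 0.057)^2 = $141.5789 / 1.117249 = $126.72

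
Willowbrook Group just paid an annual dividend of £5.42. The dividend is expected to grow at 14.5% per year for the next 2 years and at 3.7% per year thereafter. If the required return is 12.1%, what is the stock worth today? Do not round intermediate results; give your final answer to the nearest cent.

£81.00

D_1 = 6.20590
D_2 = 7.10576
Terminal value at year 2: TV = D_2×(1+g_2)/(r−g_2) = 7.36867/0.084 = 87.72224
P_0 = D_1/(1+r)^1 + D_2/(1+r)^2 + TV/(1+r)^2
    = 5.53604 + 5.65456 + 69.80692 = 80.99753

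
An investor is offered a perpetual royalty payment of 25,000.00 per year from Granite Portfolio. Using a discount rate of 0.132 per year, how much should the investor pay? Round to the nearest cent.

Level perpetuity: PV = C / r = 25,000.00 / 0.132 = 189,393.94

189393.94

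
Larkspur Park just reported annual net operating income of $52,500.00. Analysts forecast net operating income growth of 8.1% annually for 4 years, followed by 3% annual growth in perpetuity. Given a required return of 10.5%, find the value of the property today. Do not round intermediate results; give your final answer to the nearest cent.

$859214.69

D_1 = 56752.50000
D_2 = 61349.45250
D_3 = 66318.75815
D_4 = 71690.57756
Terminal value at year 4: TV = D_4×(1+g_2)/(r−g_2) = 73841.29489/0.075 = 984550.59853
P_0 = D_1/(1+r)^1 + D_2/(1+r)^2 + D_3/(1+r)^3 + D_4/(1+r)^4 + TV/(1+r)^4
    = 51359.72851 + 50244.22309 + 49152.94585 + 48085.37055 + 660372.42226 = 859214.69026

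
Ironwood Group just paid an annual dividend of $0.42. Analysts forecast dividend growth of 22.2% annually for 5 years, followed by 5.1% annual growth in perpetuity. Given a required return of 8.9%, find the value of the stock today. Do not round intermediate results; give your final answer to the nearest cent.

$23.67

D_1 = 0.51324
D_2 = 0.62718
D_3 = 0.76641
D_4 = 0.93656
D_5 = 1.14447
Terminal value at year 5: TV = D_5×(1+g_2)/(r−g_2) = 1.20284/0.038 = 31.65370
P_0 = D_1/(1+r)^1 + D_2/(1+r)^2 + D_3/(1+r)^3 + D_4/(1+r)^4 + D_5/(1+r)^5 + TV/(1+r)^5
    = 0.47129 + 0.52885 + 0.59344 + 0.66592 + 0.74725 + 20.66736 = 23.67412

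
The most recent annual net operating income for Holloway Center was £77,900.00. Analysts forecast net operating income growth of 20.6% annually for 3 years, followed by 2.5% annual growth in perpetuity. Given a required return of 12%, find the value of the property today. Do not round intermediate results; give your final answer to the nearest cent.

£1320824.70

D_1 = 93947.40000
D_2 = 113300.56440
D_3 = 136640.48067
Terminal value at year 3: TV = D_3×(1+g_2)/(r−g_2) = 140056.49268/0.095 = 1474278.87035
P_0 = D_1/(1+r)^1 + D_2/(1+r)^2 + D_3/(1+r)^3 + TV/(1+r)^3
    = 83881.60714 + 90322.51626 + 97257.99519 + 1049362.57968 = 1320824.69828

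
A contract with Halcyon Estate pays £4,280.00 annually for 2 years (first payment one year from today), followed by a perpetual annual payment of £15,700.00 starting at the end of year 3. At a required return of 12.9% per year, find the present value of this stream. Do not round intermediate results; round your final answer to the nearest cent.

PV of 2-year annuity: £4,280.00 × [1 − (1+0.129)^−2] / 0.129 = 7148.77365
Perpetuity value at year 2: £15,700.00 / 0.129 = 121705.42636
PV of perpetuity: 121705.42636 / (1+0.129)^2 = 95482.12113
Total PV = 7148.77365 + 95482.12113 = 102630.89478

£102630.89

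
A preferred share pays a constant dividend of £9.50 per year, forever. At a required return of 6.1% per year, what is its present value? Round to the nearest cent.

£155.74

Level perpetuity: PV = C / r = £9.50 / 0.061 = £155.74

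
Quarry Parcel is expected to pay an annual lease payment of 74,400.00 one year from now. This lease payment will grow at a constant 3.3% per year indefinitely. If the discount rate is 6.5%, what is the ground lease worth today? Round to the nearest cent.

Growing perpetuity: P = D₁ / (r − g) = 74,400.0000 / (0.065 − 0.033) = 2,325,000.00

2325000.00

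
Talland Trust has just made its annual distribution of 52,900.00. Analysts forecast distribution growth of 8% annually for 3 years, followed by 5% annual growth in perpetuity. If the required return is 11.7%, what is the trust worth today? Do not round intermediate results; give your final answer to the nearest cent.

897761.73

D_1 = 57132.00000
D_2 = 61702.56000
D_3 = 66638.76480
Terminal value at year 3: TV = D_3×(1+g_2)/(r−g_2) = 69970.70304/0.067 = 1044338.85134
P_0 = D_1/(1+r)^1 + D_2/(1+r)^2 + D_3/(1+r)^3 + TV/(1+r)^3
    = 51147.71710 + 49453.47759 + 47815.35882 + 749345.17546 = 897761.72897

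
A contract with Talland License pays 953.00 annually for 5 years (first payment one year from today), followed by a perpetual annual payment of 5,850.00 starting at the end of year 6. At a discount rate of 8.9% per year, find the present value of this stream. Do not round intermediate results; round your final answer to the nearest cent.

46633.19

PV of 5-year annuity: 953.00 × [1 − (1+0.089)^−5] / 0.089 = 3716.47571
Perpetuity value at year 5: 5,850.00 / 0.089 = 65730.33708
PV of perpetuity: 65730.33708 / (1+0.089)^5 = 42916.71387
Total PV = 3716.47571 + 42916.71387 = 46633.18958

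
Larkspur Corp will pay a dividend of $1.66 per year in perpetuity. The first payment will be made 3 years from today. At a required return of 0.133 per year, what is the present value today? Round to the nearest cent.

Value at end of year 2: C / r = $1.66 / 0.133 = $12.4812
Discount to today: PV = $12.4812 / (1 + 0.133)^2 = $12.4812 / 1.283689 = $9.72

$9.72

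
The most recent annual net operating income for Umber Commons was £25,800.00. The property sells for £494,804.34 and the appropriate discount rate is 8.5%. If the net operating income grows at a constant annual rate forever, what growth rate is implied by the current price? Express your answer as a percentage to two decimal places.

3.12%

P = D₀(1+g)/(r−g) ⇒ P(r−g) = D₀(1+g) ⇒ g(P+D₀) = P·r − D₀
g = (P·r − D₀)/(P + D₀) = (£494,804.34×0.085 − £25,800.00) / (£494,804.34 + £25,800.00) = 0.031230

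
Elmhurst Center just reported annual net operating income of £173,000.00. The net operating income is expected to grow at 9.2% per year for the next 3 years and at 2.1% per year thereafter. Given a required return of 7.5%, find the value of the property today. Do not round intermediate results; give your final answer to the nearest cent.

D_1 = 188916.00000
D_2 = 206296.27200
D_3 = 225275.52902
Terminal value at year 3: TV = D_3×(1+g_2)/(r−g_2) = 230006.31513/0.054 = 4259376.20618
P_0 = D_1/(1+r)^1 + D_2/(1+r)^2 + D_3/(1+r)^3 + TV/(1+r)^3
    = 175735.81395 + 178514.89194 + 181337.91814 + 3428629.89668 = 3964218.52071

£3964218.52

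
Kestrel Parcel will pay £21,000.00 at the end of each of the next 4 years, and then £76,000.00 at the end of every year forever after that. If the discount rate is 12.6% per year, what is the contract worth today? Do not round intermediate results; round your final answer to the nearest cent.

PV of 4-year annuity: £21,000.00 × [1 − (1+0.126)^−4] / 0.126 = 62986.61915
Perpetuity value at year 4: £76,000.00 / 0.126 = 603174.60317
PV of perpetuity: 603174.60317 / (1+0.126)^4 = 375223.02910
Total PV = 62986.61915 + 375223.02910 = 438209.64825

£438209.65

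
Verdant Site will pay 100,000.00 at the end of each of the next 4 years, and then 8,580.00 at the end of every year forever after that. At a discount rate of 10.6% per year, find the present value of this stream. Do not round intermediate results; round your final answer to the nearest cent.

PV of 4-year annuity: 100,000.00 × [1 − (1+0.106)^−4] / 0.106 = 312912.86947
Perpetuity value at year 4: 8,580.00 / 0.106 = 80943.39623
PV of perpetuity: 80943.39623 / (1+0.106)^4 = 54095.47203
Total PV = 312912.86947 + 54095.47203 = 367008.34150

367008.34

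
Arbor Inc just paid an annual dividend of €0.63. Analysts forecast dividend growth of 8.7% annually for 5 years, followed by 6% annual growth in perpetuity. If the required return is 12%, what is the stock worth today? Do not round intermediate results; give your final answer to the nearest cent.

D_1 = 0.68481
D_2 = 0.74439
D_3 = 0.80915
D_4 = 0.87955
D_5 = 0.95607
Terminal value at year 5: TV = D_5×(1+g_2)/(r−g_2) = 1.01343/0.06 = 16.89051
P_0 = D_1/(1+r)^1 + D_2/(1+r)^2 + D_3/(1+r)^3 + D_4/(1+r)^4 + D_5/(1+r)^5 + TV/(1+r)^5
    = 0.61144 + 0.59342 + 0.57594 + 0.55897 + 0.54250 + 9.58413 = 12.46639

€12.47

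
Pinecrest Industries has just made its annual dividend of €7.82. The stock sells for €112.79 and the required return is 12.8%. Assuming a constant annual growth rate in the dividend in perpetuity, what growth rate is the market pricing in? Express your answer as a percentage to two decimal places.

5.49%

P = D₀(1+g)/(r−g) ⇒ P(r−g) = D₀(1+g) ⇒ g(P+D₀) = P·r − D₀
g = (P·r − D₀)/(P + D₀) = (€112.79×0.128 − €7.82) / (€112.79 + €7.82) = 0.054864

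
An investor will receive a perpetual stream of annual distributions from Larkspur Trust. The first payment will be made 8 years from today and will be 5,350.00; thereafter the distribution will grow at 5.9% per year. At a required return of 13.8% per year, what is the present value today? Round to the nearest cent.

Value at end of year 7: C₁ / (r − g) = 5,350.00 / (0.138 − 0.059) = 67,721.5190
Discount to today: PV = 67,721.5190 / (1 + 0.138)^7 = 67,721.5190 / 2.471700 = 27,398.76

27398.76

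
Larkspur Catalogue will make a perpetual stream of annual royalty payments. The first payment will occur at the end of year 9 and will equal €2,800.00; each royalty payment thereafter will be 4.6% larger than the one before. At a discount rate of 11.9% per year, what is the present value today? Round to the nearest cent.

Value at end of year 8: C₁ / (r − g) = €2,800.00 / (0.119 − 0.046) = €38,356.1644
Discount to today: PV = €38,356.1644 / (1 + 0.119)^8 = €38,356.1644 / 2.458333 = €15,602.51

€15602.51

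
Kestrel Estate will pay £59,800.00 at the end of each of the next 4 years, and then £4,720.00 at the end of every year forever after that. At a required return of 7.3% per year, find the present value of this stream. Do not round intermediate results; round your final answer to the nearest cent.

£249968.52

PV of 4-year annuity: £59,800.00 × [1 − (1+0.073)^−4] / 0.073 = 201190.94465
Perpetuity value at year 4: £4,720.00 / 0.073 = 64657.53425
PV of perpetuity: 64657.53425 / (1+0.073)^4 = 48777.58009
Total PV = 201190.94465 + 48777.58009 = 249968.52474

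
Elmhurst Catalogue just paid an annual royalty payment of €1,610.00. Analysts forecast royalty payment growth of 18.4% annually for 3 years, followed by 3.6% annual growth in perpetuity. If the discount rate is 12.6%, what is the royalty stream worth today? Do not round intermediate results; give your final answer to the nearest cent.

€26891.71

D_1 = 1906.24000
D_2 = 2256.98816
D_3 = 2672.27398
Terminal value at year 3: TV = D_3×(1+g_2)/(r−g_2) = 2768.47584/0.09 = 30760.84272
P_0 = D_1/(1+r)^1 + D_2/(1+r)^2 + D_3/(1+r)^3 + TV/(1+r)^3
    = 1692.93073 + 1780.13320 + 1871.82745 + 21546.81375 = 26891.70513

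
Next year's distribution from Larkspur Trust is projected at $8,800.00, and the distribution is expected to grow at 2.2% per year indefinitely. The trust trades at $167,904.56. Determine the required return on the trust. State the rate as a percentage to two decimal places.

7.44%

P = D₁/(r − g) ⇒ r = D₁/P + g = $8,800.0000/$167,904.56 + 0.022 = 0.052411 + 0.022 = 0.074411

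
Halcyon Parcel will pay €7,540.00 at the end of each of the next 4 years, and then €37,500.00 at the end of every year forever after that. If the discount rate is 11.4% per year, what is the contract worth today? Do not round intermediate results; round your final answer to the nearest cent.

PV of 4-year annuity: €7,540.00 × [1 − (1+0.114)^−4] / 0.114 = 23194.05309
Perpetuity value at year 4: €37,500.00 / 0.114 = 328947.36842
PV of perpetuity: 328947.36842 / (1+0.114)^4 = 213592.32986
Total PV = 23194.05309 + 213592.32986 = 236786.38295

€236786.38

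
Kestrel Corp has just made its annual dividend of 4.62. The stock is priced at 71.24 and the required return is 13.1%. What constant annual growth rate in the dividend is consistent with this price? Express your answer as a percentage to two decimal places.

6.21%

P = D₀(1+g)/(r−g) ⇒ P(r−g) = D₀(1+g) ⇒ g(P+D₀) = P·r − D₀
g = (P·r − D₀)/(P + D₀) = (71.24×0.131 − 4.62) / (71.24 + 4.62) = 0.062120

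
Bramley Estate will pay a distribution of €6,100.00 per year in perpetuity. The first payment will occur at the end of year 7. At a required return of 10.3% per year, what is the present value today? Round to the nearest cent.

Value at end of year 6: C / r = €6,100.00 / 0.103 = €59,223.3010
Discount to today: PV = €59,223.3010 / (1 + 0.103)^6 = €59,223.3010 / 1.800749 = €32,888.16

€32888.16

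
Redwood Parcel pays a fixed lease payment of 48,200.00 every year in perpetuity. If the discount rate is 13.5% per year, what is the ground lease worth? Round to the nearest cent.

Level perpetuity: PV = C / r = 48,200.00 / 0.135 = 357,037.04

357037.04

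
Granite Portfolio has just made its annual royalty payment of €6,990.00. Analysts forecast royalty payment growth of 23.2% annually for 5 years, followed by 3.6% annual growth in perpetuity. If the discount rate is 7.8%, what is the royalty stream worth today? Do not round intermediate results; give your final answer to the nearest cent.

€389266.24

D_1 = 8611.68000
D_2 = 10609.58976
D_3 = 13071.01458
D_4 = 16103.48997
D_5 = 19839.49964
Terminal value at year 5: TV = D_5×(1+g_2)/(r−g_2) = 20553.72163/0.042 = 489374.32446
P_0 = D_1/(1+r)^1 + D_2/(1+r)^2 + D_3/(1+r)^3 + D_4/(1+r)^4 + D_5/(1+r)^5 + TV/(1+r)^5
    = 7988.57143 + 9129.79592 + 10434.05248 + 11924.63140 + 13628.15018 + 336161.03766 = 389266.23907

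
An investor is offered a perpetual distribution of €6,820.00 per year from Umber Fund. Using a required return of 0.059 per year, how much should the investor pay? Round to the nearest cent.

€115593.22

Level perpetuity: PV = C / r = €6,820.00 / 0.059 = €115,593.22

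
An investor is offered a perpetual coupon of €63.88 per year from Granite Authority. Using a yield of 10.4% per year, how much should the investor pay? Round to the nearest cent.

Level perpetuity: PV = C / r = €63.88 / 0.104 = €614.23

€614.23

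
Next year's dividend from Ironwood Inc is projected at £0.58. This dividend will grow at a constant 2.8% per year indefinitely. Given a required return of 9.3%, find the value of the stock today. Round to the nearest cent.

£8.92

Growing perpetuity: P = D₁ / (r − g) = £0.5800 / (0.093 − 0.028) = £8.92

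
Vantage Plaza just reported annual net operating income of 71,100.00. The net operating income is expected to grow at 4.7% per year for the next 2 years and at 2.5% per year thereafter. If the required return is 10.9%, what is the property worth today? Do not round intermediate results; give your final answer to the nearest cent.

D_1 = 74441.70000
D_2 = 77940.45990
Terminal value at year 2: TV = D_2×(1+g_2)/(r−g_2) = 79888.97140/0.084 = 951059.18330
P_0 = D_1/(1+r)^1 + D_2/(1+r)^2 + TV/(1+r)^2
    = 67125.06763 + 63372.35871 + 773293.66280 = 903791.08914

903791.09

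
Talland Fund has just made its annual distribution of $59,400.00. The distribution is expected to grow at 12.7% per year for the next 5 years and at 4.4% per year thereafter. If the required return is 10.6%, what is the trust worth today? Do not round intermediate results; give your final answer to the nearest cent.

D_1 = 66943.80000
D_2 = 75445.66260
D_3 = 85027.26175
D_4 = 95825.72399
D_5 = 107995.59094
Terminal value at year 5: TV = D_5×(1+g_2)/(r−g_2) = 112747.39694/0.062 = 1818506.40227
P_0 = D_1/(1+r)^1 + D_2/(1+r)^2 + D_3/(1+r)^3 + D_4/(1+r)^4 + D_5/(1+r)^5 + TV/(1+r)^5
    = 60527.84810 + 61677.11104 + 62848.19543 + 64041.51559 + 65257.49374 + 1098851.99132 = 1413204.15522

$1413204.16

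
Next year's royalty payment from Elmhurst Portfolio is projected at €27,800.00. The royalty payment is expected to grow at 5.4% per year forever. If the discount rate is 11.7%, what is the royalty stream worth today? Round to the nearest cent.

Growing perpetuity: P = D₁ / (r − g) = €27,800.0000 / (0.117 − 0.054) = €441,269.84

€441269.84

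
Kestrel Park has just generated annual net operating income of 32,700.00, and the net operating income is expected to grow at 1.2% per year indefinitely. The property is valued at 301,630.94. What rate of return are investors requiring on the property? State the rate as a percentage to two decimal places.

12.17%

D₁ = 32,700.00 × 1.012 = 33,092.4000
P = D₁/(r − g) ⇒ r = D₁/P + g = 33,092.4000/301,630.94 + 0.012 = 0.109712 + 0.012 = 0.121712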